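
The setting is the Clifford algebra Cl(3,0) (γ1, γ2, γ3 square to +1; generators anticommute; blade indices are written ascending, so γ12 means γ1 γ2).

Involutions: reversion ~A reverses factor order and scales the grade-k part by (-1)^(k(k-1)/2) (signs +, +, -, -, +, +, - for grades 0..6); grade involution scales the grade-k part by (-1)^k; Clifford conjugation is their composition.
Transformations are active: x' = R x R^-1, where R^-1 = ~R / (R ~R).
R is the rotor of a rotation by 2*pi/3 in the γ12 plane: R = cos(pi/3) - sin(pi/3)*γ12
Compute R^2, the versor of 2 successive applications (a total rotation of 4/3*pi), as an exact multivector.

The rotor phase is half the rotation angle and phases add under composition, so 2 steps in the γ12 plane accumulate phase 2*(pi/3) = 2*pi/3: R^2 = cos(2*pi/3) - sin(2*pi/3)*γ12.
cos(2*pi/3) = -1/2 and sin(2*pi/3) = sqrt(3)/2, so R^2 = -1/2 - sqrt(3)/2*γ12. The net rotation is 4/3*pi; the rotor keeps the half-angle phase exactly.
Answer: -1/2 - sqrt(3)/2*γ12


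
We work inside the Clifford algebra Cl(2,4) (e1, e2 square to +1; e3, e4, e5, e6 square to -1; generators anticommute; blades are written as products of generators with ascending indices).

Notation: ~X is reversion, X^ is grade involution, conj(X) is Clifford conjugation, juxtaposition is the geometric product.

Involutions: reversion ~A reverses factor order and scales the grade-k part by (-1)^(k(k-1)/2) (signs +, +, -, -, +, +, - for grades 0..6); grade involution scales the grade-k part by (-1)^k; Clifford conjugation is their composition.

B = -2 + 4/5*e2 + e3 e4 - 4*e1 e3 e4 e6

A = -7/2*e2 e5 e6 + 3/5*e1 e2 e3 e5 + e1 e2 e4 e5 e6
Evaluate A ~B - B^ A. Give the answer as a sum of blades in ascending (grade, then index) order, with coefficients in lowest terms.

first term: -14/5*e5 e6 + 12/25*e1 e3 e5 + 4*e2 e3 e5 + 7*e2 e5 e6 - 6/5*e1 e2 e3 e5 + 3/5*e1 e2 e4 e5 - 4/5*e1 e4 e5 e6 - 12/5*e2 e4 e5 e6 + 14*e1 e2 e3 e4 e5 - e1 e2 e3 e5 e6 - 2*e1 e2 e4 e5 e6 + 7/2*e2 e3 e4 e5 e6
second term: 14/5*e5 e6 + 12/25*e1 e3 e5 - 4*e2 e3 e5 + 7*e2 e5 e6 - 6/5*e1 e2 e3 e5 + 3/5*e1 e2 e4 e5 + 4/5*e1 e4 e5 e6 - 12/5*e2 e4 e5 e6 - 14*e1 e2 e3 e4 e5 - e1 e2 e3 e5 e6 - 2*e1 e2 e4 e5 e6 - 7/2*e2 e3 e4 e5 e6
Answer: -28/5*e5 e6 + 8*e2 e3 e5 - 8/5*e1 e4 e5 e6 + 28*e1 e2 e3 e4 e5 + 7*e2 e3 e4 e5 e6


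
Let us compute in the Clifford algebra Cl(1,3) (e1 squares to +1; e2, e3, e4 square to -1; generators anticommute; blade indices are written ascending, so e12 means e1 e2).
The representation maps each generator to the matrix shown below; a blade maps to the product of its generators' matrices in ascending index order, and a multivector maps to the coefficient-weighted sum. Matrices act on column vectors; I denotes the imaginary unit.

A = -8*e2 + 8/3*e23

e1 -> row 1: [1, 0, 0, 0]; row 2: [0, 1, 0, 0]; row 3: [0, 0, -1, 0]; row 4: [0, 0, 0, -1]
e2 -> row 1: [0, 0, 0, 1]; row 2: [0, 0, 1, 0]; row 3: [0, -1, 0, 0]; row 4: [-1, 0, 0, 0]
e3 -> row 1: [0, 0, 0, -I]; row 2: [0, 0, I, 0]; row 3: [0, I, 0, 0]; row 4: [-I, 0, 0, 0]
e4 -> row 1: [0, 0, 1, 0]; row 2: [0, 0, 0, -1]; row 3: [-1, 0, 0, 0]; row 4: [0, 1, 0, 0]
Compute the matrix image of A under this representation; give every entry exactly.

Bivector images (products of the table entries): rho(e23) = rho(e2)rho(e3) = row 1: [-I, 0, 0, 0]; row 2: [0, I, 0, 0]; row 3: [0, 0, -I, 0]; row 4: [0, 0, 0, I].
M = (-8)*rho(e2) + (8/3)*rho(e23), summed entrywise:
Answer: row 1: [-8*I/3, 0, 0, -8]; row 2: [0, 8*I/3, -8, 0]; row 3: [0, 8, -8*I/3, 0]; row 4: [8, 0, 0, 8*I/3]


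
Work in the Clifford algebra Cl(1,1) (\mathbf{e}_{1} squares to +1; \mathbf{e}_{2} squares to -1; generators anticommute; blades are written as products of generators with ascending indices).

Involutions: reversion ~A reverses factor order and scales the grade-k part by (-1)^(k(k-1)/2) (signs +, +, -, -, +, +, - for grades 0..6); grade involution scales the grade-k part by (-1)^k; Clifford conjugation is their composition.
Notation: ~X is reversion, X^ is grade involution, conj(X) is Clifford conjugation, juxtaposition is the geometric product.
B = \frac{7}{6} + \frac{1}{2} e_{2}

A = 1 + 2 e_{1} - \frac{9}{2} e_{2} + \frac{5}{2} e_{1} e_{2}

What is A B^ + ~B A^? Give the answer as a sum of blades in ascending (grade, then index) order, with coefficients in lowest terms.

first term: -\frac{13}{12} + \frac{43}{12} e_{1} - \frac{23}{4} e_{2} + \frac{23}{12} e_{1} e_{2}
second term: -\frac{13}{12} - \frac{13}{12} e_{1} + \frac{23}{4} e_{2} + \frac{47}{12} e_{1} e_{2}
Answer: -\frac{13}{6} + \frac{5}{2} e_{1} + \frac{35}{6} e_{1} e_{2}


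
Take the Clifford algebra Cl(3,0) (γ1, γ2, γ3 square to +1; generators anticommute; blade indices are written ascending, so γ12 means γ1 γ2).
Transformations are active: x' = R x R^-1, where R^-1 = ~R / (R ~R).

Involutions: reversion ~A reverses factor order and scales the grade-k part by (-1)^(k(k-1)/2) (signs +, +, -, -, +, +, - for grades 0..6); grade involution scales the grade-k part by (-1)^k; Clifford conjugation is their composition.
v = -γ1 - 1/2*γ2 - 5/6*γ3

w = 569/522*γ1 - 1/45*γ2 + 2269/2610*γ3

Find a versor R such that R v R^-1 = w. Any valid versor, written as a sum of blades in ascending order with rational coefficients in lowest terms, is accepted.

Since q(v) = q(w) = 35/18, the sum R = v + w = 47/522*γ1 - 47/90*γ2 + 47/1305*γ3 does the job whenever invertible.
Answer: 47/522*γ1 - 47/90*γ2 + 47/1305*γ3


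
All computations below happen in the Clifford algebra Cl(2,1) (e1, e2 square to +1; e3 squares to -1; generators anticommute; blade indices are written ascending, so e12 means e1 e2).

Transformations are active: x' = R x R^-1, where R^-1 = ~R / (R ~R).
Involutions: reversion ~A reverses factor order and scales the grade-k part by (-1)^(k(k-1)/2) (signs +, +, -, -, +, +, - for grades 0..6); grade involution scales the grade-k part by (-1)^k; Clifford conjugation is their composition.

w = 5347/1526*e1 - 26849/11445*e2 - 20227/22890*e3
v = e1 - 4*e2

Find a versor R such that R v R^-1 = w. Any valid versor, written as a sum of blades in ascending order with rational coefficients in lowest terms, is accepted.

Since q(v) = q(w) = 17, the sum R = v + w = 6873/1526*e1 - 72629/11445*e2 - 20227/22890*e3 does the job whenever invertible.
Answer: 6873/1526*e1 - 72629/11445*e2 - 20227/22890*e3


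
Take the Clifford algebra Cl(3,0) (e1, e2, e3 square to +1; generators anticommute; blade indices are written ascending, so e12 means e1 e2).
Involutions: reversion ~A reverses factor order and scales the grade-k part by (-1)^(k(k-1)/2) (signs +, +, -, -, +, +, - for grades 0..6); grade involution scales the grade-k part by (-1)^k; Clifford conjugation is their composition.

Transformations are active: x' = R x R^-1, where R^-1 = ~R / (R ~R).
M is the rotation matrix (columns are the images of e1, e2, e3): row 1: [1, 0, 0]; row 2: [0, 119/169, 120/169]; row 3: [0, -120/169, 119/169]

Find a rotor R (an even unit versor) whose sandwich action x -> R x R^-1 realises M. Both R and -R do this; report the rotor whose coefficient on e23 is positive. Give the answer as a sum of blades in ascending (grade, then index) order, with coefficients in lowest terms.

Method: write R = a + b12*e12 + b13*e13 + b23*e23 with a^2 + b12^2 + b13^2 + b23^2 = 1 (so R^-1 = ~R). Expanding the columns R e_j ~R gives tr M = 4a^2 - 1 and, from the antisymmetric part, M21 - M12 = -4a*b12, M13 - M31 = 4a*b13, M32 - M23 = -4a*b23.
Here tr M = 407/169, so a^2 = (1 + tr M)/4 = 144/169 and a = ±12/13. Taking a = 12/13: M21 - M12 = 0, M13 - M31 = 0, M32 - M23 = -240/169, giving b12 = 0, b13 = 0, b23 = 5/13, i.e. R = 12/13 + 5/13*e23.
Its e23 coefficient is already positive.
Answer: 12/13 + 5/13*e23. Recall the cover is two-to-one: with M of trace 407/169, both preimages act alike, and the stated e23 sign chooses the sheet.


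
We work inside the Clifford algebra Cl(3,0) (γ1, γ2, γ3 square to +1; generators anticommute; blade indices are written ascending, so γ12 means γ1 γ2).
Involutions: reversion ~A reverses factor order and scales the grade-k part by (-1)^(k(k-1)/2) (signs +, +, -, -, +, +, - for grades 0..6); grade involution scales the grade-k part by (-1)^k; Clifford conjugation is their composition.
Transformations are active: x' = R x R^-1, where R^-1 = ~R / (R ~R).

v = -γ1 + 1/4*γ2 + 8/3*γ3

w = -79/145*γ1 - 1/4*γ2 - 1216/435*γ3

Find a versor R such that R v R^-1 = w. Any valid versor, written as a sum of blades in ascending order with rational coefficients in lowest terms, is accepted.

A norm check does it: q(v) = q(w) = 1177/144, hence R = v + w = -224/145*γ1 - 56/435*γ3 realises the map — parallel part kept, (v - w)/2 negated, v carried to w.
Answer: -224/145*γ1 - 56/435*γ3


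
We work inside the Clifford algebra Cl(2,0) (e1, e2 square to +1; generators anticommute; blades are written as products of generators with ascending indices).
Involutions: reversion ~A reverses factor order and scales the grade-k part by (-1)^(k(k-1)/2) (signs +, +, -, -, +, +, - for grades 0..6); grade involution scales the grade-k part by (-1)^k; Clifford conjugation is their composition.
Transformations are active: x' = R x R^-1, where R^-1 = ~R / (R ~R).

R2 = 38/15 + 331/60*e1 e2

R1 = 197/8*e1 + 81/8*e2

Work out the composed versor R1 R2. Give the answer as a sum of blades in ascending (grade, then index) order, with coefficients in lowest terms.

Distribute over the terms of R1 (each basis-blade product reordered to ascending indices, repeated generators contracted through their squares):
(197/8*e1) R2 = 3743/60*e1 + 65207/480*e2
(81/8*e2) R2 = -8937/160*e1 + 513/20*e2
Summing the partial products and collecting blades:
Answer: 3133/480*e1 + 77519/480*e2


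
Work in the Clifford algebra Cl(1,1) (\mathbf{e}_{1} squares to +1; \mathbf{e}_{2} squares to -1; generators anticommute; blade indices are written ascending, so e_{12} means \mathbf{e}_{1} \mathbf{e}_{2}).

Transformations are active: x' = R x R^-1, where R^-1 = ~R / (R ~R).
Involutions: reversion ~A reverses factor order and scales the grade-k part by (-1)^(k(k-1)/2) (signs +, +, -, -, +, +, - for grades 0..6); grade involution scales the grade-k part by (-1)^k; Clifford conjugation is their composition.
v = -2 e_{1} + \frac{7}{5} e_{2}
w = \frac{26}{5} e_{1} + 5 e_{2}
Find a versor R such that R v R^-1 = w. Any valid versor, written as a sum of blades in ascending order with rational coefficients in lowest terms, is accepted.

Take R = v + w = \frac{16}{5} e_{1} + \frac{32}{5} e_{2}. Because q(v) = q(w) = \frac{51}{25}, conjugation by R sends v exactly to w.
Answer: \frac{16}{5} e_{1} + \frac{32}{5} e_{2}


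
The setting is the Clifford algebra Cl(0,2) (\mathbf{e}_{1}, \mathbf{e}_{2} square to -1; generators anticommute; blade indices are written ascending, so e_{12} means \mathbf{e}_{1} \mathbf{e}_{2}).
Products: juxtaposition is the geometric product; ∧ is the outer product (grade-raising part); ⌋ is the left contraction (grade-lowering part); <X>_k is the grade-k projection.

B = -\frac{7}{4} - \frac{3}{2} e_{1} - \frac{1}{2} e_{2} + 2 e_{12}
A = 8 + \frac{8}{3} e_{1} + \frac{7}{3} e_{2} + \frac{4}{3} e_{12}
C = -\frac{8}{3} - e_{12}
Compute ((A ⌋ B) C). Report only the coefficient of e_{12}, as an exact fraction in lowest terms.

step 1: -\frac{23}{2} - \frac{22}{3} e_{1} - \frac{28}{3} e_{2} + 16 e_{12}
step 2: \frac{140}{3} + \frac{260}{9} e_{1} + \frac{158}{9} e_{2} - \frac{187}{6} e_{12}
Answer: -\frac{187}{6}


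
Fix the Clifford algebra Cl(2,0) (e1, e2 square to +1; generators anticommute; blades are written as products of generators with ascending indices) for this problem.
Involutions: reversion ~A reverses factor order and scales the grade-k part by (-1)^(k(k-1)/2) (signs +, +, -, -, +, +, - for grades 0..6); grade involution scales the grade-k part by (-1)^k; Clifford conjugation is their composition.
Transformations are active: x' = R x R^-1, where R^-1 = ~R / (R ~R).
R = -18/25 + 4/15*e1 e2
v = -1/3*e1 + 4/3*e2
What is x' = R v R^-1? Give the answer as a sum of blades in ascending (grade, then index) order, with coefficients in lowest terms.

~R = -18/25 - 4/15*e1 e2, and R ~R = 3316/5625, so R^-1 = ~R / (3316/5625).
R v = 134/225*e1 - 196/225*e2
Answer: -2789/2487*e1 + 1976/2487*e2


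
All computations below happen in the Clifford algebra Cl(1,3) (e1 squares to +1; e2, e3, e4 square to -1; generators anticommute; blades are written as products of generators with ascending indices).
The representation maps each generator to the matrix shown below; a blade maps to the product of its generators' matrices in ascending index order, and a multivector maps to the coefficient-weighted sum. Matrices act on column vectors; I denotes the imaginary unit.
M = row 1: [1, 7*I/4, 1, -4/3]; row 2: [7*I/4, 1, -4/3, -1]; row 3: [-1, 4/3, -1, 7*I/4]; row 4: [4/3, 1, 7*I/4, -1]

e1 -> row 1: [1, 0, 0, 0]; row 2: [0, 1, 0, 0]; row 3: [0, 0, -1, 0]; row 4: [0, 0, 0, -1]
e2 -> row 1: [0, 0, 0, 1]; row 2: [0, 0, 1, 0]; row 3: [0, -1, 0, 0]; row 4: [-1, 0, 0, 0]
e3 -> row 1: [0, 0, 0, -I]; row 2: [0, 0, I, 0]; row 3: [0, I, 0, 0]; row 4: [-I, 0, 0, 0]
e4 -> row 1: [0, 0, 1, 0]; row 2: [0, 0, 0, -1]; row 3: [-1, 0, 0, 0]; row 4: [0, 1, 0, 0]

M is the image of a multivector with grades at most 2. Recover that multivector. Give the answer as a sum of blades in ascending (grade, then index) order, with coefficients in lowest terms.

Method: the blade images are trace-orthogonal — tr(rho(e_A) rho(e_B)^-1) = 4 if A = B and 0 otherwise — and rho(e_A)^-1 = (e_A)^2 * rho(e_A) with (e_A)^2 = +1 or -1, so the coefficient of e_A in the preimage is (e_A)^2 * tr(M rho(e_A))/4.
Nonzero projections over blades of grade <= 2: e1: (e1)^2 = +1, tr(M rho(e1)) = 4, coefficient 1; e2: (e2)^2 = -1, tr(M rho(e2)) = 16/3, coefficient -4/3; e4: (e4)^2 = -1, tr(M rho(e4)) = -4, coefficient 1; e3 e4: (e3 e4)^2 = -1, tr(M rho(e3 e4)) = 7, coefficient -7/4. Every other blade of grade <= 2 projects to 0.
Answer: e1 - 4/3*e2 + e4 - 7/4*e3 e4


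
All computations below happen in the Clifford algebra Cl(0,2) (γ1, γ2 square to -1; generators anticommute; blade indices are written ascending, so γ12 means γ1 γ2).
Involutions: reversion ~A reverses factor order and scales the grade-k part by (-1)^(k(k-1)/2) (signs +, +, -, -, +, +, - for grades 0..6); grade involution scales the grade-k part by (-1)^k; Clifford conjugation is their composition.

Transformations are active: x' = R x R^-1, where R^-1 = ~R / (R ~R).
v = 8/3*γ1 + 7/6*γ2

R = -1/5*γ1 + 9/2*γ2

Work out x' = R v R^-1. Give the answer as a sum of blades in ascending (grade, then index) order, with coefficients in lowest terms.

~R = -1/5*γ1 + 9/2*γ2, and R ~R = -2029/100, so R^-1 = ~R / (-2029/100).
R v = -283/60 - 367/30*γ12
Answer: -16798/6087*γ1 + 11267/12174*γ2


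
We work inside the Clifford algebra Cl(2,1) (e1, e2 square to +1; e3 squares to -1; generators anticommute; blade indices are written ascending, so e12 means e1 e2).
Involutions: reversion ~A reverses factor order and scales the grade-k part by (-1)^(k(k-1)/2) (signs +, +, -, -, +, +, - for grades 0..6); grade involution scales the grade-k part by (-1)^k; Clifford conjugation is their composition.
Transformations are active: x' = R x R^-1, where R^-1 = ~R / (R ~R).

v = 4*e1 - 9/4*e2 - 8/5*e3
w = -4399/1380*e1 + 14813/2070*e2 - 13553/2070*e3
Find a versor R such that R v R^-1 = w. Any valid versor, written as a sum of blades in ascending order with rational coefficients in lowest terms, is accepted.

R = v + w = 1121/1380*e1 + 20311/4140*e2 - 3373/414*e3 works: the equal norms (7401/400) guarantee its sandwich swaps v into w.
Answer: 1121/1380*e1 + 20311/4140*e2 - 3373/414*e3


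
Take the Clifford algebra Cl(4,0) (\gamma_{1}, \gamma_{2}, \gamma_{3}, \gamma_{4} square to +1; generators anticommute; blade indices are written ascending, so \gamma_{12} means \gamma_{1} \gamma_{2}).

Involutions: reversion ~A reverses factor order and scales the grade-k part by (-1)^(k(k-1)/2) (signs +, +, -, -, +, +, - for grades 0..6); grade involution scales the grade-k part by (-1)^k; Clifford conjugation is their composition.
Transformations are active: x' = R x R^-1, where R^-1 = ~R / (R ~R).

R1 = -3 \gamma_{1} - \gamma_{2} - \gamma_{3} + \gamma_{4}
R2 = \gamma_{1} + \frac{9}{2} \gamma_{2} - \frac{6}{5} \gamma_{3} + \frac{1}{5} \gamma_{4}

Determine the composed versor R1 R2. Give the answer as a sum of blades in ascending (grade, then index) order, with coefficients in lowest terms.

Distribute over the terms of R1 (each basis-blade product reordered to ascending indices, repeated generators contracted through their squares):
(-3 \gamma_{1}) R2 = -3 - \frac{27}{2} \gamma_{12} + \frac{18}{5} \gamma_{13} - \frac{3}{5} \gamma_{14}
(-\gamma_{2}) R2 = -\frac{9}{2} + \gamma_{12} + \frac{6}{5} \gamma_{23} - \frac{1}{5} \gamma_{24}
(-\gamma_{3}) R2 = \frac{6}{5} + \gamma_{13} + \frac{9}{2} \gamma_{23} - \frac{1}{5} \gamma_{34}
(\gamma_{4}) R2 = \frac{1}{5} - \gamma_{14} - \frac{9}{2} \gamma_{24} + \frac{6}{5} \gamma_{34}
Summing the partial products and collecting blades:
Answer: -\frac{61}{10} - \frac{25}{2} \gamma_{12} + \frac{23}{5} \gamma_{13} - \frac{8}{5} \gamma_{14} + \frac{57}{10} \gamma_{23} - \frac{47}{10} \gamma_{24} + \gamma_{34}


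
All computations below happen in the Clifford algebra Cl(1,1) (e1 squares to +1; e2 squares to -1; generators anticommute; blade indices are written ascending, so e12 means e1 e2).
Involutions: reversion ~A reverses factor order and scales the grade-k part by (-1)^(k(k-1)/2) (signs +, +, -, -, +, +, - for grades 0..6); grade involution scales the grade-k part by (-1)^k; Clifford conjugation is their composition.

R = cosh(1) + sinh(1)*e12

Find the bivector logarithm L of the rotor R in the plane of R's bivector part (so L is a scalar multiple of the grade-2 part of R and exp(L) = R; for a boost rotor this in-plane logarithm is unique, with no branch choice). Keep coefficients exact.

The scalar part of R is cosh(1), which determines |rapidity| via cosh; the sign lives in the bivector part, and pairing them (bivector part over sinh of the rapidity = the plane) gives the unique in-plane L = rapidity * plane.
Concretely: cosh(rapidity) = cosh(1) gives rapidity = ±1, and since rapidity/sinh(rapidity) is even the sign is immaterial: L = (rapidity/sinh(rapidity)) * <R>_2 = (1/sinh(1)) * <R>_2.
Answer: e12


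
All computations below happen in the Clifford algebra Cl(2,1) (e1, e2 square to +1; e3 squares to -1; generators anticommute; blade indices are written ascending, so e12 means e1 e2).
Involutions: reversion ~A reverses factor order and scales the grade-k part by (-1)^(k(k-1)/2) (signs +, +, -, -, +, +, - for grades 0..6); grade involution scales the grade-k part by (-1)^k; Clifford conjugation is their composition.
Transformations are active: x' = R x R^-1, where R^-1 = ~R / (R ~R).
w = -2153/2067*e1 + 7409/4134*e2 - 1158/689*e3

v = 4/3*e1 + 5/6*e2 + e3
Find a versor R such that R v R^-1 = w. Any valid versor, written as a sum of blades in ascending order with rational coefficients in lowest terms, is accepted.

Construction: equal norms (both 53/36) license R = v + w = 201/689*e1 + 1809/689*e2 - 469/689*e3 — nothing changes along that direction, while (v - w)/2 changes sign, so v maps onto w.
Answer: 201/689*e1 + 1809/689*e2 - 469/689*e3


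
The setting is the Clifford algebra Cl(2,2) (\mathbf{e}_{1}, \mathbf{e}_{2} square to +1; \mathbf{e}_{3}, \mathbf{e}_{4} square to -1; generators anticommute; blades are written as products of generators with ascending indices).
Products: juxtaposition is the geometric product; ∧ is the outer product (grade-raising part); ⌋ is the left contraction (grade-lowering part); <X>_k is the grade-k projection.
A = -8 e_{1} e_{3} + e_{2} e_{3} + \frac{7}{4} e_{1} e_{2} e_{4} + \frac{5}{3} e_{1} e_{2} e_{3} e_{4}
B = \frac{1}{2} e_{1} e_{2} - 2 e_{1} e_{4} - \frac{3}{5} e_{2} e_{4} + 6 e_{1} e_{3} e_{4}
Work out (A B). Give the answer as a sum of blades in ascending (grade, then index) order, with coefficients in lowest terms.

step 1: -\frac{21}{20} e_{1} + \frac{27}{2} e_{2} - \frac{391}{8} e_{4} + \frac{1}{2} e_{1} e_{3} + \frac{19}{6} e_{2} e_{3} - \frac{487}{30} e_{3} e_{4} - 6 e_{1} e_{2} e_{4} - \frac{34}{5} e_{1} e_{2} e_{3} e_{4}
Answer: -\frac{21}{20} e_{1} + \frac{27}{2} e_{2} - \frac{391}{8} e_{4} + \frac{1}{2} e_{1} e_{3} + \frac{19}{6} e_{2} e_{3} - \frac{487}{30} e_{3} e_{4} - 6 e_{1} e_{2} e_{4} - \frac{34}{5} e_{1} e_{2} e_{3} e_{4}


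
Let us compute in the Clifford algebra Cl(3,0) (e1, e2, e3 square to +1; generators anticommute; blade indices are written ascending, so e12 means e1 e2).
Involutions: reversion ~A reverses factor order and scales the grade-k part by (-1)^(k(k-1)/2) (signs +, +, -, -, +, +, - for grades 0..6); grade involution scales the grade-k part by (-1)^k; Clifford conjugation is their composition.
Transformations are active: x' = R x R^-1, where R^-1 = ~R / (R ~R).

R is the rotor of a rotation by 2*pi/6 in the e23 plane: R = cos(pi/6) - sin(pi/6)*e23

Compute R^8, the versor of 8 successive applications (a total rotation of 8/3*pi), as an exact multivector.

Rotor phase runs at HALF the rotation angle; powers of one rotor simply add phase, so after 8 steps in e23 the phase is 8*pi/6 = 4*pi/3 and R^8 = cos(4*pi/3) - sin(4*pi/3)*e23.
cos(4*pi/3) = -1/2 and sin(4*pi/3) = -sqrt(3)/2, so R^8 = -1/2 + sqrt(3)/2*e23. The net rotation is 2/3*pi (after discarding 1 full turn, each of which contributes a factor -1 to the rotor); the rotor keeps the half-angle phase exactly.
Answer: -1/2 + sqrt(3)/2*e23


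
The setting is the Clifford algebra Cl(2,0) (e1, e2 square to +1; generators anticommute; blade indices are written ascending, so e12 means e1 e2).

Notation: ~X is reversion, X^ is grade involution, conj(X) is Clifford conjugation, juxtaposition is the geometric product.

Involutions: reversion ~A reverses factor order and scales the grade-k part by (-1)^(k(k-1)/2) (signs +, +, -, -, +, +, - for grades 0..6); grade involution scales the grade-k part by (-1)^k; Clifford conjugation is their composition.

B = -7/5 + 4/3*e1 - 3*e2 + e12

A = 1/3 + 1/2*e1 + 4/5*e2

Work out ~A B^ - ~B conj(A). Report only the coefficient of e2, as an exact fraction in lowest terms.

first term: 19/15 - 35/18*e1 + 19/50*e2 + 29/10*e12
second term: 19/15 + 35/18*e1 - 19/50*e2 - 29/10*e12
Answer: 19/25


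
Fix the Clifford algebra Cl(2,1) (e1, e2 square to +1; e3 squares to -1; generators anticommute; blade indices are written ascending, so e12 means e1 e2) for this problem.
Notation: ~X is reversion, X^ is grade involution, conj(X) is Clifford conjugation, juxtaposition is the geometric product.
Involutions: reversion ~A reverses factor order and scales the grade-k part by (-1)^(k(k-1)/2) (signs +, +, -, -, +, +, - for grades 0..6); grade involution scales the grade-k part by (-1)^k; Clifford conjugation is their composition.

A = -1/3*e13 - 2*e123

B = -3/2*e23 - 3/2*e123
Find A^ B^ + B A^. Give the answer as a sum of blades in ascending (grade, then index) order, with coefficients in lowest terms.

first term: 3 - 3*e1 + 1/2*e2 + 1/2*e12
second term: -3 - 3*e1 - 1/2*e2 - 1/2*e12
Answer: -6*e1


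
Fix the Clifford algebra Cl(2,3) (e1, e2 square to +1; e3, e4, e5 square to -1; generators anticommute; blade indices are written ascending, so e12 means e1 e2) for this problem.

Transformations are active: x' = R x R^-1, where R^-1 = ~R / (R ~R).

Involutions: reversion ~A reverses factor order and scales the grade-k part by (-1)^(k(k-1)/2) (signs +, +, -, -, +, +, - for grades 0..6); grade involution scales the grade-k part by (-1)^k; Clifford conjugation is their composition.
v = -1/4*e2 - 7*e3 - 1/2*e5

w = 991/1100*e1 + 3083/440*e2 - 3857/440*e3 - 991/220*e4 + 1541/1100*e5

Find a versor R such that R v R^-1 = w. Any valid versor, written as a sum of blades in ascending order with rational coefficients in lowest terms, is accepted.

Why this works: both vectors square to -787/16, so q(v) = q(w) and R = v + w = 991/1100*e1 + 2973/440*e2 - 6937/440*e3 - 991/220*e4 + 991/1100*e5 carries v to w — its own direction survives, the complement (v - w)/2 flips.
Answer: 991/1100*e1 + 2973/440*e2 - 6937/440*e3 - 991/220*e4 + 991/1100*e5


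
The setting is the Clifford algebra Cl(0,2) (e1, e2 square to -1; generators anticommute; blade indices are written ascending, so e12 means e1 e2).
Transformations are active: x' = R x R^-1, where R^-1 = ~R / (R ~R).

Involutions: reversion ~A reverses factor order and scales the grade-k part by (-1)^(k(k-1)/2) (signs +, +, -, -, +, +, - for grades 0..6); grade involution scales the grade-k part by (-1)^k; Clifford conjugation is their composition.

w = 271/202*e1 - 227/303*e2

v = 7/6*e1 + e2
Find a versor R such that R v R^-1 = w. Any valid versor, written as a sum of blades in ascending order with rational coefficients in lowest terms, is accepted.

Here q(v) = q(w) = -85/36; the classical choice R = v + w = 760/303*e1 + 76/303*e2 then realises v -> w under the sandwich.
Answer: 760/303*e1 + 76/303*e2


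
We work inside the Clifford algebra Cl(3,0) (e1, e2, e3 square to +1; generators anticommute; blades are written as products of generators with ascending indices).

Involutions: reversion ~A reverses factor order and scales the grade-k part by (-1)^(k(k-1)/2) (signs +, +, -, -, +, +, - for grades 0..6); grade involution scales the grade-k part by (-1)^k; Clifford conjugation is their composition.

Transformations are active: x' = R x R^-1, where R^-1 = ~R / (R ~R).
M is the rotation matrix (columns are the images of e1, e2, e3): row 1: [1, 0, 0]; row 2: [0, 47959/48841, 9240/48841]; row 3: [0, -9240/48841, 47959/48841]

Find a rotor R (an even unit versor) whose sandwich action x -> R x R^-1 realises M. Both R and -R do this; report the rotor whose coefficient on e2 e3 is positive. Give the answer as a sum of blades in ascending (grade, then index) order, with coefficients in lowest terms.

Method: write R = a + b12*e1 e2 + b13*e1 e3 + b23*e2 e3 with a^2 + b12^2 + b13^2 + b23^2 = 1 (so R^-1 = ~R). Expanding the columns R e_j ~R gives tr M = 4a^2 - 1 and, from the antisymmetric part, M21 - M12 = -4a*b12, M13 - M31 = 4a*b13, M32 - M23 = -4a*b23.
Here tr M = 144759/48841, so a^2 = (1 + tr M)/4 = 48400/48841 and a = ±220/221. Taking a = 220/221: M21 - M12 = 0, M13 - M31 = 0, M32 - M23 = -18480/48841, giving b12 = 0, b13 = 0, b23 = 21/221, i.e. R = 220/221 + 21/221*e2 e3.
Its e2 e3 coefficient is already positive.
Answer: 220/221 + 21/221*e2 e3. Note: both R and -R realise this M (trace 144759/48841); the covering map identifies them, and the e2 e3-coefficient sign is the tie-breaker.


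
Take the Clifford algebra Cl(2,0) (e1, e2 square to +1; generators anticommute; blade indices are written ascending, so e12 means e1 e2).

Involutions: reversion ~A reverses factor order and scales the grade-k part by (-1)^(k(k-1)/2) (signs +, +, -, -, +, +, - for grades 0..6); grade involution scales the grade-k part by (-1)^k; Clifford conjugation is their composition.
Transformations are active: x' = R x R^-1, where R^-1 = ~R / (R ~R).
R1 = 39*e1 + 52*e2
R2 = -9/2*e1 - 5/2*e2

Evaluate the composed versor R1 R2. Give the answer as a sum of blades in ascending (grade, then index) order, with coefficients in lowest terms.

Distribute over the terms of R1 (each basis-blade product reordered to ascending indices, repeated generators contracted through their squares):
(39*e1) R2 = -351/2 - 195/2*e12
(52*e2) R2 = -130 + 234*e12
Summing the partial products and collecting blades:
Answer: -611/2 + 273/2*e12


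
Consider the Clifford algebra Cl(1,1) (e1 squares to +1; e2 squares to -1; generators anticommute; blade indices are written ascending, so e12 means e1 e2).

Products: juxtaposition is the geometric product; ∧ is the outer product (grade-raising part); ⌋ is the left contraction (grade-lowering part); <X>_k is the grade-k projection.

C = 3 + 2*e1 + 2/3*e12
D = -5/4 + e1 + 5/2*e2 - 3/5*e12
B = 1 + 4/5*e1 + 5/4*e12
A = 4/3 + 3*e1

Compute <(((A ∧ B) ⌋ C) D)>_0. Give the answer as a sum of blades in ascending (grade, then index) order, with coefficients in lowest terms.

step 1: 4/3 + 61/15*e1 + 5/3*e12
step 2: 596/45 + 8/3*e1 + 122/45*e2 + 8/9*e12
step 3: -106/5 + 1364/225*e1 + 817/30*e2 - 1148/225*e12
step 4: -106/5
Answer: -106/5


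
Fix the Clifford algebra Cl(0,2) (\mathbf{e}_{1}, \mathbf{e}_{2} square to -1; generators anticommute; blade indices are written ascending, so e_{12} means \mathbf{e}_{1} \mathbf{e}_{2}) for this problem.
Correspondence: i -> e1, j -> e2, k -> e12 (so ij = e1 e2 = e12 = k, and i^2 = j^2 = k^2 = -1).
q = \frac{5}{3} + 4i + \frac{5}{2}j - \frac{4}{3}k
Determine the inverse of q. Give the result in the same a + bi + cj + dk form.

In blades: q = \frac{5}{3} + 4 e_{1} + \frac{5}{2} e_{2} - \frac{4}{3} e_{12}.
With qbar = \frac{5}{3} - 4 e_{1} - \frac{5}{2} e_{2} + \frac{4}{3} e_{12} (scalar fixed, mapped units negated), q qbar = \frac{965}{36} (the sum of squared coefficients), so q^-1 = qbar / (\frac{965}{36}) = \frac{12}{193} - \frac{144}{965} e_{1} - \frac{18}{193} e_{2} + \frac{48}{965} e_{12}; translating back:
Answer: \frac{12}{193} - \frac{144}{965}i - \frac{18}{193}j + \frac{48}{965}k


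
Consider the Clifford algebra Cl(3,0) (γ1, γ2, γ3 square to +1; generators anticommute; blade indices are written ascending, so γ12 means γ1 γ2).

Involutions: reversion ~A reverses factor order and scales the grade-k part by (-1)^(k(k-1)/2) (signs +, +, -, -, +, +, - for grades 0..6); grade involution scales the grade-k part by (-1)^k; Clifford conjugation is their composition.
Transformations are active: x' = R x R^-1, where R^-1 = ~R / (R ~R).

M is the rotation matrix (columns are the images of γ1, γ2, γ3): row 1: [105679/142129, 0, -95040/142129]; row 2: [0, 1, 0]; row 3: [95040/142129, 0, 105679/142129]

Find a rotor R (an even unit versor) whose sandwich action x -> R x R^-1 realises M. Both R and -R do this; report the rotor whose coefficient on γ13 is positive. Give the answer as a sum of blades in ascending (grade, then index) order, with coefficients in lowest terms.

Method: write R = a + b12*γ12 + b13*γ13 + b23*γ23 with a^2 + b12^2 + b13^2 + b23^2 = 1 (so R^-1 = ~R). Expanding the columns R e_j ~R gives tr M = 4a^2 - 1 and, from the antisymmetric part, M21 - M12 = -4a*b12, M13 - M31 = 4a*b13, M32 - M23 = -4a*b23.
Here tr M = 353487/142129, so a^2 = (1 + tr M)/4 = 123904/142129 and a = ±352/377. Taking a = 352/377: M21 - M12 = 0, M13 - M31 = -190080/142129, M32 - M23 = 0, giving b12 = 0, b13 = -135/377, b23 = 0, i.e. R = 352/377 - 135/377*γ13.
Its γ13 coefficient is negative, so report the other preimage -R.
Answer: -352/377 + 135/377*γ13. Uniqueness: Spin(3) -> SO(3) maps R and -R to the same rotation of trace 353487/142129; fixing the sign of the γ13 coefficient removes the ambiguity.


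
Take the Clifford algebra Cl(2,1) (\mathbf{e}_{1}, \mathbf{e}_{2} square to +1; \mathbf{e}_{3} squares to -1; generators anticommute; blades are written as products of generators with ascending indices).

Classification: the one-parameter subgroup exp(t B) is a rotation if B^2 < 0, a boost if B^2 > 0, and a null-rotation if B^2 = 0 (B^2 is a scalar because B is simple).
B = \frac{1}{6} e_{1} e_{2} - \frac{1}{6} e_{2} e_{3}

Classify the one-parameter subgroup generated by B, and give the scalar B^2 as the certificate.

B^2 term by term: the squares give (\frac{1}{6})^2*(e_{1} e_{2})^2 + (-\frac{1}{6})^2*(e_{2} e_{3})^2 = \frac{1}{36}*(-1) + \frac{1}{36}*(+1) = 0 (each basis 2-blade squares to minus the product of its generators' squares); cross terms between blades sharing an index anticommute and cancel. So B^2 = 0.
Answer: null-rotation, certificate B^2 = 0. Why this suffices: the scalar 0 survives any versor conjugation, so its sign alone determines the class however B is presented.


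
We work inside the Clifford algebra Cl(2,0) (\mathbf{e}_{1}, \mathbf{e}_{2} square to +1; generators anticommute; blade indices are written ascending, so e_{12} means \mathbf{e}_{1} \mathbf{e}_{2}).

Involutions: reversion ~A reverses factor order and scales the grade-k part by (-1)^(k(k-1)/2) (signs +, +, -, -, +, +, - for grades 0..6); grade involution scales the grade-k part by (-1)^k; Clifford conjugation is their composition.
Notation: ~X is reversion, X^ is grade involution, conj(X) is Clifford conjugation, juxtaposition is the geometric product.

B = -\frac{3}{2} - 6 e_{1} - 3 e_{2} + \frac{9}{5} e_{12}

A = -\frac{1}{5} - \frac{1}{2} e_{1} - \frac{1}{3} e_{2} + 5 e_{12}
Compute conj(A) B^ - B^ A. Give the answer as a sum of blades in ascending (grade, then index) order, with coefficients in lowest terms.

first term: \frac{133}{10} - \frac{351}{20} e_{1} + \frac{149}{5} e_{2} + \frac{166}{25} e_{12}
second term: -\frac{127}{10} - \frac{321}{20} e_{1} + \frac{154}{5} e_{2} - \frac{209}{25} e_{12}
Answer: 26 - \frac{3}{2} e_{1} - e_{2} + 15 e_{12}


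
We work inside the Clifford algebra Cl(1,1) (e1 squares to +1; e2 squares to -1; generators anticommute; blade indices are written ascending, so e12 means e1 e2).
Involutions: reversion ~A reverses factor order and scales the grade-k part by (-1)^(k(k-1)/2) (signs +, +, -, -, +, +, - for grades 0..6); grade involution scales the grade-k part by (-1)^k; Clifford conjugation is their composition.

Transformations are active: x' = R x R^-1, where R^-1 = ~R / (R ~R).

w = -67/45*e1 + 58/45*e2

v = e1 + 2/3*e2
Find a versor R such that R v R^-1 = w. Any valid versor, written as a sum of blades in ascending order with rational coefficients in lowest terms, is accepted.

Construction: equal norms (both 5/9) license R = v + w = -22/45*e1 + 88/45*e2 — nothing changes along that direction, while (v - w)/2 changes sign, so v maps onto w.
Answer: -22/45*e1 + 88/45*e2


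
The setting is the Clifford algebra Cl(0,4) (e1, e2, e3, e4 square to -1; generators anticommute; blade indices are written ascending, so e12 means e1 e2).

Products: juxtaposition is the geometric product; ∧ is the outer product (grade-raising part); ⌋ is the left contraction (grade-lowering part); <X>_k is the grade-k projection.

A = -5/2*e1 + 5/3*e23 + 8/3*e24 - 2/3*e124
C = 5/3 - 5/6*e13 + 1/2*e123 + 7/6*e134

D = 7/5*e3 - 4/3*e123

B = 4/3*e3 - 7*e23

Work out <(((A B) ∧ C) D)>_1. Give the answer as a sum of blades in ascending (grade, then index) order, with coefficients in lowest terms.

step 1: 35/3 - 20/9*e2 - 10/3*e13 + 56/3*e34 + 35/2*e123 - 14/3*e134 - 32/9*e234 + 8/9*e1234
step 2: 175/9 - 100/27*e2 - 275/18*e13 + 280/9*e34 + 895/27*e123 + 35/6*e134 - 160/27*e234 + 110/27*e1234
step 3: -3580/81 + 385/18*e1 + 550/27*e2 + 245/9*e3 + 3968/81*e4 - 1253/27*e12 + 400/81*e13 + 2603/162*e14 - 140/27*e23 - 14/27*e24 - 700/27*e123 - 322/9*e124
step 4: 385/18*e1 + 550/27*e2 + 245/9*e3 + 3968/81*e4
Answer: 385/18*e1 + 550/27*e2 + 245/9*e3 + 3968/81*e4


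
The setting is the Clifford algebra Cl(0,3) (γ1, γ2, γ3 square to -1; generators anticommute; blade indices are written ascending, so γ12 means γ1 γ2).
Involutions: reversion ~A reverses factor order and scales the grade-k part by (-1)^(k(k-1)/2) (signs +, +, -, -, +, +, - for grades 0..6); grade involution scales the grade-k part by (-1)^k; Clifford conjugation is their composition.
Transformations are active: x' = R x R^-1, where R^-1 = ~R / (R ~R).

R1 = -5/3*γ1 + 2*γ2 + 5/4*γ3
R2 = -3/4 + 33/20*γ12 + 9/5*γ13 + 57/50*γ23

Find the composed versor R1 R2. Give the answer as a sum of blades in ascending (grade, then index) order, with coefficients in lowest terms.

Distribute over the terms of R1 (each basis-blade product reordered to ascending indices, repeated generators contracted through their squares):
(-5/3*γ1) R2 = 5/4*γ1 + 11/4*γ2 + 3*γ3 - 19/10*γ123
(2*γ2) R2 = 33/10*γ1 - 3/2*γ2 - 57/25*γ3 - 18/5*γ123
(5/4*γ3) R2 = 9/4*γ1 + 57/40*γ2 - 15/16*γ3 + 33/16*γ123
Summing the partial products and collecting blades:
Answer: 34/5*γ1 + 107/40*γ2 - 87/400*γ3 - 55/16*γ123


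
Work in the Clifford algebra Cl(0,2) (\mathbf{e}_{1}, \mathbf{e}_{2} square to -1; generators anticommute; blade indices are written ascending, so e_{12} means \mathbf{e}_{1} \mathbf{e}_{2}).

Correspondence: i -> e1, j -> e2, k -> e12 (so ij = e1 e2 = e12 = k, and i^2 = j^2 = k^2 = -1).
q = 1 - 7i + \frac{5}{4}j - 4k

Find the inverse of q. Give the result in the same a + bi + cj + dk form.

In blades: q = 1 - 7 e_{1} + \frac{5}{4} e_{2} - 4 e_{12}.
With qbar = 1 + 7 e_{1} - \frac{5}{4} e_{2} + 4 e_{12} (scalar fixed, mapped units negated), q qbar = \frac{1081}{16} (the sum of squared coefficients), so q^-1 = qbar / (\frac{1081}{16}) = \frac{16}{1081} + \frac{112}{1081} e_{1} - \frac{20}{1081} e_{2} + \frac{64}{1081} e_{12}; translating back:
Answer: \frac{16}{1081} + \frac{112}{1081}i - \frac{20}{1081}j + \frac{64}{1081}k


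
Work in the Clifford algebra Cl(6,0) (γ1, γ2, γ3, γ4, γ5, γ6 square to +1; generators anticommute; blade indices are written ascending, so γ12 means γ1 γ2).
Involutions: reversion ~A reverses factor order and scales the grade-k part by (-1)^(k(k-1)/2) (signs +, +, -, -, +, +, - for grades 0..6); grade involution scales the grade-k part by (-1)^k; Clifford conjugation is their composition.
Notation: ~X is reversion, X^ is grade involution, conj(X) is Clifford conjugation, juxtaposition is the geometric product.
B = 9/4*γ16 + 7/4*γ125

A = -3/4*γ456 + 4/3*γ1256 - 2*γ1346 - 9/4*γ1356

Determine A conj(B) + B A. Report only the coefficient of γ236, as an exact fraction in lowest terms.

first term: 7/3*γ6 + 3*γ25 - 9/2*γ34 - 81/16*γ35 - 27/16*γ145 + 63/16*γ236 + 21/16*γ1246 + 7/2*γ23456
second term: -7/3*γ6 - 3*γ25 + 9/2*γ34 + 81/16*γ35 - 27/16*γ145 + 63/16*γ236 + 21/16*γ1246 - 7/2*γ23456
Answer: 63/8


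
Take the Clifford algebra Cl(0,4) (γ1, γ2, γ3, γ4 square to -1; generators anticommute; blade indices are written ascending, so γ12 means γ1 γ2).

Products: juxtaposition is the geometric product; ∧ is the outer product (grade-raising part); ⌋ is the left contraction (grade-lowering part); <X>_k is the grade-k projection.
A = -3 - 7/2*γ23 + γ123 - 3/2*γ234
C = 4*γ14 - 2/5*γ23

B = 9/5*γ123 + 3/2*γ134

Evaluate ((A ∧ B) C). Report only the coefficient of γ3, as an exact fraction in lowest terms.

step 1: -27/5*γ123 - 9/2*γ134
step 2: -54/25*γ1 - 18*γ3 + 9/5*γ124 + 108/5*γ234
Answer: -18


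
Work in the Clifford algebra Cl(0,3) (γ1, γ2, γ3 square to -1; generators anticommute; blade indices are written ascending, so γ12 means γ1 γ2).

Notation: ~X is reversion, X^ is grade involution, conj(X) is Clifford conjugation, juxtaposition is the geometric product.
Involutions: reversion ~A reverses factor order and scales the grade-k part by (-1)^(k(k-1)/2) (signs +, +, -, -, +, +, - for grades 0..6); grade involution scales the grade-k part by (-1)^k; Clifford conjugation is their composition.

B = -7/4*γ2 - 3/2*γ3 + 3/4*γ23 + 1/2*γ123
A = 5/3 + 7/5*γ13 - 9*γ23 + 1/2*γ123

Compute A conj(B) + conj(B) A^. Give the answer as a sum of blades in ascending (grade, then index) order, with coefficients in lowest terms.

first term: -13/2 + 111/40*γ1 + 1027/60*γ2 - 53/4*γ3 - 9/5*γ12 + 7/8*γ13 - 5/4*γ23 - 97/60*γ123
second term: -7 + 249/40*γ1 - 593/60*γ2 + 73/4*γ3 + 9/5*γ12 - 7/8*γ13 - 5/4*γ23 - 97/60*γ123
Answer: -27/2 + 9*γ1 + 217/30*γ2 + 5*γ3 - 5/2*γ23 - 97/30*γ123


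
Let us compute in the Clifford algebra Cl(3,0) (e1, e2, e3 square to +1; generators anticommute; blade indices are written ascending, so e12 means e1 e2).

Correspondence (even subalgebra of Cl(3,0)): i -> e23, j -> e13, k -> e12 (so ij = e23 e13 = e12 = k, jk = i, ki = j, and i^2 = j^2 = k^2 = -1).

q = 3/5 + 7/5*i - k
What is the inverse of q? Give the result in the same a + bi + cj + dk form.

In blades: q = 3/5 - e12 + 7/5*e23.
With qbar = 3/5 + e12 - 7/5*e23 (scalar fixed, mapped units negated), q qbar = 83/25 (the sum of squared coefficients), so q^-1 = qbar / (83/25) = 15/83 + 25/83*e12 - 35/83*e23; translating back:
Answer: 15/83 - 35/83*i + 25/83*k


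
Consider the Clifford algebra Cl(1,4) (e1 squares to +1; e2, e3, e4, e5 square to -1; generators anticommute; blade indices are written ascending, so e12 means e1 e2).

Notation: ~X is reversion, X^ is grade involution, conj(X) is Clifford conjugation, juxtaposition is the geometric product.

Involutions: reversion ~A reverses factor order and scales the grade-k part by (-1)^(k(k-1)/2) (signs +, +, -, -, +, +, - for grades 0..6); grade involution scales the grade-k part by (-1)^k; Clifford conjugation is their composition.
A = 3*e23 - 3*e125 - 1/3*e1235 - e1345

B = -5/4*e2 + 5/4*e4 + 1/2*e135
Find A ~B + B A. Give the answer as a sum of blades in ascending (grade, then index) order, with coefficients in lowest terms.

first term: 1/6*e2 - 15/4*e3 - 1/2*e4 + 15/4*e15 + 3/2*e23 + 3/2*e125 - 5/3*e135 + 15/4*e234 + 15/4*e1245 - 5/6*e12345
second term: 1/6*e2 + 15/4*e3 - 1/2*e4 + 15/4*e15 + 3/2*e23 + 3/2*e125 + 5/3*e135 + 15/4*e234 - 15/4*e1245 - 5/6*e12345
Answer: 1/3*e2 - e4 + 15/2*e15 + 3*e23 + 3*e125 + 15/2*e234 - 5/3*e12345
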